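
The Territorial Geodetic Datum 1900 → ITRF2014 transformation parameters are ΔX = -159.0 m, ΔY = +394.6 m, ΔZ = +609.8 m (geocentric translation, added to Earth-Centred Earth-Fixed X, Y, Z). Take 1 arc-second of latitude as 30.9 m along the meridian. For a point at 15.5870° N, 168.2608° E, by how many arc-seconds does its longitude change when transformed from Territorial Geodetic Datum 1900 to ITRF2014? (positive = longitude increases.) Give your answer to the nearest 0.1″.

Δλ = -11.9″

sin φ = 0.268701, cos φ = 0.963224, sin λ = 0.203457, cos λ = -0.979084.
East component: ΔE = −sin λ·ΔX + cos λ·ΔY = −(0.203457)(-159.0) + (-0.979084)(394.6) = -354.00 m.
1° of latitude spans 3600 × 30.90 = 111240 m; at latitude φ, 1° of longitude spans that × cos φ = 107149.0 m, so Δλ = -354.00 / 107149.0 × 3600 = -11.894″.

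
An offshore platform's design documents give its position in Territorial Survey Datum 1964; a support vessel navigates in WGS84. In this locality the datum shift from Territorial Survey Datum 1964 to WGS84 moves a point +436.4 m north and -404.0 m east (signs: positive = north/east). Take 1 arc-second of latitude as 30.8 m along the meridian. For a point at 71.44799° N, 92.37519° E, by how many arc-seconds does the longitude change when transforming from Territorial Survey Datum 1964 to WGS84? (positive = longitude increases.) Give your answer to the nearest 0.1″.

At latitude 71.44799°, cos φ = 0.318165.
1″ of longitude at this latitude = 30.80 × cos φ = 9.7995 m, so Δλ = -404.0 / 9.7995 = -41.227″.

Δλ = -41.2″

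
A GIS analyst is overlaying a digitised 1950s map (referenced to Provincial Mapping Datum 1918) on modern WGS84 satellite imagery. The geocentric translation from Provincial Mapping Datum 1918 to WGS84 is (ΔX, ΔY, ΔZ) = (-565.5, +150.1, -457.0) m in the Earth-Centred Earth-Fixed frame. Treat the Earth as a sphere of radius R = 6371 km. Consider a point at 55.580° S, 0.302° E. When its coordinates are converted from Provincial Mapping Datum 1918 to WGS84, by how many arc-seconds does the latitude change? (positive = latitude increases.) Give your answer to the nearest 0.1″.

Δφ = -23.4″

sin φ = -0.824916, cos φ = 0.565255, sin λ = 0.005271, cos λ = 0.999986.
North component: ΔN = −sin φ cos λ·ΔX − sin φ sin λ·ΔY + cos φ·ΔZ = −(-0.824916)(0.999986)(-565.5) − (-0.824916)(0.005271)(150.1) + (0.565255)(-457.0) = -724.15 m.
1° of latitude spans πR/180 = 111195 m, so Δφ = -724.15 / 111195 × 3600 = -23.445″.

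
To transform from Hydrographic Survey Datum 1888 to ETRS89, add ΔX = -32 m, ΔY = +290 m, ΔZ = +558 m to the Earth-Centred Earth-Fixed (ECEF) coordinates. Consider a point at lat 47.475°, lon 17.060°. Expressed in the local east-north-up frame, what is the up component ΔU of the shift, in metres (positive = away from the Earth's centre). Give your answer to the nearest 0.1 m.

ΔU = 448.1 m

The local up (radial) axis is (cos φ cos λ, cos φ sin λ, sin φ), giving ΔU = -20.677 + 57.505 + 411.236 = 448.06 m.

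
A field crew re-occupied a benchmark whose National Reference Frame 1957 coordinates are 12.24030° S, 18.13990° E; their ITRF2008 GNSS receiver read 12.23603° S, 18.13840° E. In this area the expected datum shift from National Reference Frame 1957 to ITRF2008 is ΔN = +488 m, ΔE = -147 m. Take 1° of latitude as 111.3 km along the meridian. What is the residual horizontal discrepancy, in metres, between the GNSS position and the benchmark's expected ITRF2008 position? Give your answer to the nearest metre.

Observed coordinate differences: Δφ = +0.00427°, Δλ = -0.00150°.
Converting to metres (1° lat = 111300 m, cos φ = 0.977267): observed ΔN = 475.3 m, observed ΔE = -163.2 m.
Subtracting the expected shift leaves a residual of 475.3 − (488) = -12.7 m north and -163.2 − (-147) = -16.2 m east.
Residual distance = √((-12.7)² + (-16.2)²) = 20.6 m.

21 m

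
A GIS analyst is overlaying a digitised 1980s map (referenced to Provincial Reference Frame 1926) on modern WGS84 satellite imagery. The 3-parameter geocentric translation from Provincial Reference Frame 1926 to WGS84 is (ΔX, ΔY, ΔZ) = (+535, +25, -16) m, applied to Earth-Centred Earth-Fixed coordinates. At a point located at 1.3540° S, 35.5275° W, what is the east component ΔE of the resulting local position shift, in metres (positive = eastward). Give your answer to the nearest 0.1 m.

ΔE = 331.2 m

The local east axis at (φ, λ) is (−sin λ, cos λ, 0), so ΔE = −sin(-35.5275°)·535 + cos(-35.5275°)·25 = 331.23 m.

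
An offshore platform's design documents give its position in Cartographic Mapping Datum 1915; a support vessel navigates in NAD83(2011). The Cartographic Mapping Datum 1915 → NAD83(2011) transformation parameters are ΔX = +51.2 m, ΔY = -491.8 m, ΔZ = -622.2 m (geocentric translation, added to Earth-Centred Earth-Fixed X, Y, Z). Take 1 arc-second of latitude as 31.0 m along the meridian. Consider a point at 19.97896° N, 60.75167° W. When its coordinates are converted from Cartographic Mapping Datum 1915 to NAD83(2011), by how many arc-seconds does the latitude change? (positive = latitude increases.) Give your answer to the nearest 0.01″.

sin φ = 0.341675, cos φ = 0.939818, sin λ = -0.872510, cos λ = 0.488596.
North component: ΔN = −sin φ cos λ·ΔX − sin φ sin λ·ΔY + cos φ·ΔZ = −(0.341675)(0.488596)(51.2) − (0.341675)(-0.872510)(-491.8) + (0.939818)(-622.2) = -739.92 m.
1° of latitude spans 3600 × 31.00 = 111600 m, so Δφ = -739.92 / 111600 × 3600 = -23.868″.

Δφ = -23.87″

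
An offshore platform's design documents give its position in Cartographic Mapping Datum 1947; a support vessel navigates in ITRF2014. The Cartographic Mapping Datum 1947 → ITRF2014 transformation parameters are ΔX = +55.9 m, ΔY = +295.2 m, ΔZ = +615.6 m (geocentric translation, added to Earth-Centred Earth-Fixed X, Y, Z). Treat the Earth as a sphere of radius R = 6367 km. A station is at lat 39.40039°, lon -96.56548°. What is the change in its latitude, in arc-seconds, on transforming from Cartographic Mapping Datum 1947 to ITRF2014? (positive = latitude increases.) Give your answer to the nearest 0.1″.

sin φ = 0.634736, cos φ = 0.772729, sin λ = -0.993442, cos λ = -0.114339.
North component: ΔN = −sin φ cos λ·ΔX − sin φ sin λ·ΔY + cos φ·ΔZ = −(0.634736)(-0.114339)(55.9) − (0.634736)(-0.993442)(295.2) + (0.772729)(615.6) = 665.89 m.
1° of latitude spans πR/180 = 111125 m, so Δφ = 665.89 / 111125 × 3600 = 21.572″.

Δφ = 21.6″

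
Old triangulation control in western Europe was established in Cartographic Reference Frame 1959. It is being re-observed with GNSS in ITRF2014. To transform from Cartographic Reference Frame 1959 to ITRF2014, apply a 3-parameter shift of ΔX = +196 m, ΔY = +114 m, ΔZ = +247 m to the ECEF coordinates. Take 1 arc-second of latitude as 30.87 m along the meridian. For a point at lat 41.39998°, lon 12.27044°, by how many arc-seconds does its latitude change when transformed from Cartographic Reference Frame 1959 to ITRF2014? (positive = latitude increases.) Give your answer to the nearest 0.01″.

Δφ = 1.38″

sin φ = 0.661312, cos φ = 0.750111, sin λ = 0.212526, cos λ = 0.977155.
North component: ΔN = −sin φ cos λ·ΔX − sin φ sin λ·ΔY + cos φ·ΔZ = −(0.661312)(0.977155)(196) − (0.661312)(0.212526)(114) + (0.750111)(247) = 42.60 m.
1° of latitude spans 3600 × 30.87 = 111132 m, so Δφ = 42.60 / 111132 × 3600 = 1.380″.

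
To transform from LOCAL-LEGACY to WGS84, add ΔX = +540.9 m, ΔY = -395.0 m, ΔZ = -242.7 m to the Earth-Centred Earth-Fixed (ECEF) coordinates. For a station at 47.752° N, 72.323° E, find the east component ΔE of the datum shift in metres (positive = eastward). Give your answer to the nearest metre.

At φ = 47.752°, λ = 72.323°: sin φ = 0.740242, cos φ = 0.672341, sin λ = 0.952783, cos λ = 0.303651.
ΔE = −sin λ·ΔX + cos λ·ΔY = −(0.952783)·(540.9) + (0.303651)·(-395.0) = -635.30 m.

ΔE = -635 m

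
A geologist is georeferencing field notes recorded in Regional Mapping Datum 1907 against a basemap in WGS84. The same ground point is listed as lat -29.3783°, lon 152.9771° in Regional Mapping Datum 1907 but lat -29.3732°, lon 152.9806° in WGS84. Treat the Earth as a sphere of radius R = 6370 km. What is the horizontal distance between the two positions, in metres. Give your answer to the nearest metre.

661 m

Δφ = -29.3732° − -29.3783° = +0.0051°; Δλ = 152.9806° − 152.9771° = +0.0035°.
1° along a meridian = πR/180 = 111177 m.
ΔN = Δφ × 111177 = 567.0 m; ΔE = Δλ × 111177 × cos(-29.3783°) = +0.0035 × 111177 × 0.871400 = 339.1 m.
Distance = √(ΔE² + ΔN²) = √(339.1² + 567.0²) = 660.7 m.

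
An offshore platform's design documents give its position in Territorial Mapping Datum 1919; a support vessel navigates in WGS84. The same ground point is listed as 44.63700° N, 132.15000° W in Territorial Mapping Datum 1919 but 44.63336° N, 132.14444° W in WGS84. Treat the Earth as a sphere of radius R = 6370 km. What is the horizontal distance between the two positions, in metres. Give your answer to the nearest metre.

598 m

Δφ = 44.63336° − 44.63700° = -0.00364°; Δλ = -132.14444° − -132.15000° = +0.00556°.
1° along a meridian = πR/180 = 111177 m.
ΔN = Δφ × 111177 = -404.7 m; ΔE = Δλ × 111177 × cos(44.63700°) = +0.00556 × 111177 × 0.711572 = 439.9 m.
Distance = √(ΔE² + ΔN²) = √(439.9² + (-404.7)²) = 597.7 m.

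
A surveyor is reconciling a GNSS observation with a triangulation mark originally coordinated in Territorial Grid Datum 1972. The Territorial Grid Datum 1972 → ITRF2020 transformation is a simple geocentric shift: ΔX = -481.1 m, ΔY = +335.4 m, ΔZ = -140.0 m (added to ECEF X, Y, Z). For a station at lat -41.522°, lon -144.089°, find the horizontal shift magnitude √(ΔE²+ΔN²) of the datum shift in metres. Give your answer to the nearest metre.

The local east axis at (φ, λ) is (−sin λ, cos λ, 0), so ΔE = −sin(-144.089°)·(-481.1) + cos(-144.089°)·335.4 = -553.83 m.
The local north axis is (−sin φ cos λ, −sin φ sin λ, cos φ), giving ΔN = 258.306 − 130.408 − 104.818 = 23.08 m.
Horizontal magnitude = √(ΔE² + ΔN²) = √((-553.83)² + 23.08²) = 554.31 m.

554 m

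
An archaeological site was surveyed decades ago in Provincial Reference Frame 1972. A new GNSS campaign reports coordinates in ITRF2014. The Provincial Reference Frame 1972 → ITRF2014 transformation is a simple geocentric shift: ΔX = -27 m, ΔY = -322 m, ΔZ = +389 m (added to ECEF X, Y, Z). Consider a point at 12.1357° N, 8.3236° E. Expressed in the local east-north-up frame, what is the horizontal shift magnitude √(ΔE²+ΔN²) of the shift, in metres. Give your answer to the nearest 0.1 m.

505.6 m

The local east axis at (φ, λ) is (−sin λ, cos λ, 0), so ΔE = −sin(8.3236°)·(-27) + cos(8.3236°)·(-322) = -314.70 m.
The local north axis is (−sin φ cos λ, −sin φ sin λ, cos φ), giving ΔN = 5.616 + 9.800 + 380.307 = 395.72 m.
Horizontal magnitude = √(ΔE² + ΔN²) = √((-314.70)² + 395.72²) = 505.60 m.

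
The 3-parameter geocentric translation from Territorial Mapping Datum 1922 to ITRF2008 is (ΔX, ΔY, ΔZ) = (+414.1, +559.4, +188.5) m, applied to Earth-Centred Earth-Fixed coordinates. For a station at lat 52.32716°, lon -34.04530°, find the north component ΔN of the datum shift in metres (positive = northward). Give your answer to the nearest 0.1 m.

ΔN = 91.5 m

At φ = 52.32716°, λ = -34.04530°: sin φ = 0.791513, cos φ = 0.611152, sin λ = -0.559848, cos λ = 0.828595.
ΔN = −sin φ cos λ·ΔX − sin φ sin λ·ΔY + cos φ·ΔZ = −(0.791513)(0.828595)(414.1) − (0.791513)(-0.559848)(559.4) + (0.611152)(188.5) = 91.50 m.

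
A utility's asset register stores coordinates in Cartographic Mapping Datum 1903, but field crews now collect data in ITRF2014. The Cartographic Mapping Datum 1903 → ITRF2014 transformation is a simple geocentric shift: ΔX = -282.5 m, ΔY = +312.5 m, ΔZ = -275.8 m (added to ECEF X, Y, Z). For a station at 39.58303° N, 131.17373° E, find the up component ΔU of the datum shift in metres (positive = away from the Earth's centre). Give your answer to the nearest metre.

At φ = 39.58303°, λ = 131.17373°: sin φ = 0.637196, cos φ = 0.770702, sin λ = 0.752717, cos λ = -0.658344.
ΔU = cos φ cos λ·ΔX + cos φ sin λ·ΔY + sin φ·ΔZ = (0.770702)(-0.658344)(-282.5) + (0.770702)(0.752717)(312.5) + (0.637196)(-275.8) = 148.89 m.

ΔU = 149 m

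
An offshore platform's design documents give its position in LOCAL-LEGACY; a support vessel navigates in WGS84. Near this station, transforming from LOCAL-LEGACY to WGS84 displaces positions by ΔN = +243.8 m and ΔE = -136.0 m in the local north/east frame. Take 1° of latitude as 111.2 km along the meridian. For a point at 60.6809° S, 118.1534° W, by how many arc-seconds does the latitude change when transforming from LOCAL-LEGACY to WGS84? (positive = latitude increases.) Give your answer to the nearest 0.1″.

Δφ = 7.9″

1° of latitude = 111.2 km, so Δφ = 243.8 / 111200 = 0.0021924° = 7.893″.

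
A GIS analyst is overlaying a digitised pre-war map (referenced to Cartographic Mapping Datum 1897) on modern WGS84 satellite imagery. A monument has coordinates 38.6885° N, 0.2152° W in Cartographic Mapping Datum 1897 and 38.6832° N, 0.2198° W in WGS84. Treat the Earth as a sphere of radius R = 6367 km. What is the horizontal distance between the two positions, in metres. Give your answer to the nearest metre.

Δφ = 38.6832° − 38.6885° = -0.0053°; Δλ = -0.2198° − -0.2152° = -0.0046°.
1° along a meridian = πR/180 = 111125 m.
ΔN = Δφ × 111125 = -589.0 m; ΔE = Δλ × 111125 × cos(38.6885°) = -0.0046 × 111125 × 0.780556 = -399.0 m.
Distance = √(ΔE² + ΔN²) = √((-399.0)² + (-589.0)²) = 711.4 m.

711 m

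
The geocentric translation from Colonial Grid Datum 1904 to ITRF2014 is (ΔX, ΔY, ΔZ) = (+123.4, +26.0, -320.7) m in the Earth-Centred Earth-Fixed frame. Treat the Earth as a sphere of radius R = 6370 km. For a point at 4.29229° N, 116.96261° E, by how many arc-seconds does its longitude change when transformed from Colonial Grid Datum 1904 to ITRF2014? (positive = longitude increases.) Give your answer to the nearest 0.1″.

sin φ = 0.074845, cos φ = 0.997195, sin λ = 0.891303, cos λ = -0.453409.
East component: ΔE = −sin λ·ΔX + cos λ·ΔY = −(0.891303)(123.4) + (-0.453409)(26.0) = -121.78 m.
1° of latitude spans πR/180 = 111177 m; at latitude φ, 1° of longitude spans that × cos φ = 110865.6 m, so Δλ = -121.78 / 110865.6 × 3600 = -3.954″.

Δλ = -4.0″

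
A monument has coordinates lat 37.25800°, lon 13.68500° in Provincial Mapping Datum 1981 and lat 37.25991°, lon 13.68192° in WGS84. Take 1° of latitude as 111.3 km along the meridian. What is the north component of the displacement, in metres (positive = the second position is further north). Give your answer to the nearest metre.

ΔN = 213 m

Δφ = 37.25991° − 37.25800° = +0.00191°; Δλ = 13.68192° − 13.68500° = -0.00308°.
ΔN = Δφ × 111300 = 212.6 m; ΔE = Δλ × 111300 × cos(37.25800°) = -0.00308 × 111300 × 0.795917 = -272.8 m.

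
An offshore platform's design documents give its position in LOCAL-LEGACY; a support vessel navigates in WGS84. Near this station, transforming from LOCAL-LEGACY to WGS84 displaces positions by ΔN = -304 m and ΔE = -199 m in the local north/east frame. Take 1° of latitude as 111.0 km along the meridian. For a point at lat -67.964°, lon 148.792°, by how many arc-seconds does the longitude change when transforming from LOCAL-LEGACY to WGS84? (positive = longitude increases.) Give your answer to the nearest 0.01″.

At latitude -67.964°, cos φ = 0.375189.
1° of longitude at this latitude = 111.0 × cos φ = 41.65 km, so Δλ = -199.0 / 41646.0 = -0.0047784° = -17.202″.

Δλ = -17.20″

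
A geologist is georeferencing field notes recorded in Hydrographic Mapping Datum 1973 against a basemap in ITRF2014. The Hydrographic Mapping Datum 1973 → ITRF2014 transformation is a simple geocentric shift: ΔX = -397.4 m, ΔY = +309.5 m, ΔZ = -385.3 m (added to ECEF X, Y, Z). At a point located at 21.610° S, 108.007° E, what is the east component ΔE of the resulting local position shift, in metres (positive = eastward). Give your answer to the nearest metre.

At φ = -21.610°, λ = 108.007°: sin φ = -0.368287, cos φ = 0.929712, sin λ = 0.951019, cos λ = -0.309133.
ΔE = −sin λ·ΔX + cos λ·ΔY = −(0.951019)·(-397.4) + (-0.309133)·(309.5) = 282.26 m.

ΔE = 282 m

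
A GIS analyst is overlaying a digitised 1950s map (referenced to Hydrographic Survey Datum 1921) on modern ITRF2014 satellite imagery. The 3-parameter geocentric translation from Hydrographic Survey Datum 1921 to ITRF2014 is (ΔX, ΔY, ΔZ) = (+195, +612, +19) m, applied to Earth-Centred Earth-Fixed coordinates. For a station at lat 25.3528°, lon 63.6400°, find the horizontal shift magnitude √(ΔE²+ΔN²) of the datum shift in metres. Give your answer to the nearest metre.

The local east axis at (φ, λ) is (−sin λ, cos λ, 0), so ΔE = −sin(63.6400°)·195 + cos(63.6400°)·612 = 97.01 m.
The local north axis is (−sin φ cos λ, −sin φ sin λ, cos φ), giving ΔN = -37.074 − 234.805 + 17.170 = -254.71 m.
Horizontal magnitude = √(ΔE² + ΔN²) = √(97.01² + (-254.71)²) = 272.56 m.

273 m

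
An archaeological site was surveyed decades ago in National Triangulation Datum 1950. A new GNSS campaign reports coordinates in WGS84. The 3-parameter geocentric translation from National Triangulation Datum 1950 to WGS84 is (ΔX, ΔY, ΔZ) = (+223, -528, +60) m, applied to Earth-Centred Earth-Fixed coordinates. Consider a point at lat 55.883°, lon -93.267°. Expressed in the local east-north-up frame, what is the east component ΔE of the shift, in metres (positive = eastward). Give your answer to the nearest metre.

At φ = 55.883°, λ = -93.267°: sin φ = 0.827894, cos φ = 0.560885, sin λ = -0.998375, cos λ = -0.056989.
ΔE = −sin λ·ΔX + cos λ·ΔY = −(-0.998375)·(223) + (-0.056989)·(-528) = 252.73 m.

ΔE = 253 m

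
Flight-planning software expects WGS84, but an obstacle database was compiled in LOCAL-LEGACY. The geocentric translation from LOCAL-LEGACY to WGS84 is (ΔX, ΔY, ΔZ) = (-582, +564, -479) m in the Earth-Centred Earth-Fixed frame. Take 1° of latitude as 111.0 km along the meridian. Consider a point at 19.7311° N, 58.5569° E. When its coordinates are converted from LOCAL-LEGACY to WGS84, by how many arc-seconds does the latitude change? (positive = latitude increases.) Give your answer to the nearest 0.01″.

Δφ = -16.57″

sin φ = 0.337606, cos φ = 0.941287, sin λ = 0.853159, cos λ = 0.521652.
North component: ΔN = −sin φ cos λ·ΔX − sin φ sin λ·ΔY + cos φ·ΔZ = −(0.337606)(0.521652)(-582) − (0.337606)(0.853159)(564) + (0.941287)(-479) = -510.83 m.
1° of latitude spans 111000 m, so Δφ = -510.83 / 111000 × 3600 = -16.567″.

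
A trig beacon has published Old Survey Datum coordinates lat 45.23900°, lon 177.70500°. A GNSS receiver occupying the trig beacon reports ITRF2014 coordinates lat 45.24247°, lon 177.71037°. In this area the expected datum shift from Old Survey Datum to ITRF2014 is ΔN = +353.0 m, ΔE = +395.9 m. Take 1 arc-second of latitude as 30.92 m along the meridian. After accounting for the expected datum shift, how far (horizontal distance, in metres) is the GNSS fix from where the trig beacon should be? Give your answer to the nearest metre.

Observed coordinate differences: Δφ = +0.00347°, Δλ = +0.00537°.
Converting to metres (1° lat = 111312 m, cos φ = 0.704151): observed ΔN = 386.3 m, observed ΔE = 420.9 m.
Subtracting the expected shift leaves a residual of 386.3 − (353.0) = 33.3 m north and 420.9 − (395.9) = 25.0 m east.
Residual distance = √(33.3² + 25.0²) = 41.6 m.

42 m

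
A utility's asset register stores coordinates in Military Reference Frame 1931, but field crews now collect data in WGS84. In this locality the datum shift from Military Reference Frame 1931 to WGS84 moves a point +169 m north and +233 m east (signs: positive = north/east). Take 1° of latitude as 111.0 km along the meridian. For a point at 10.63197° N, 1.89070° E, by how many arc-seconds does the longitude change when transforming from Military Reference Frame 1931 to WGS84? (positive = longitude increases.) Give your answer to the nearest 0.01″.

Δλ = 7.69″

At latitude 10.63197°, cos φ = 0.982833.
1° of longitude at this latitude = 111.0 × cos φ = 109.09 km, so Δλ = 233.0 / 109094.4 = 0.0021358° = 7.689″.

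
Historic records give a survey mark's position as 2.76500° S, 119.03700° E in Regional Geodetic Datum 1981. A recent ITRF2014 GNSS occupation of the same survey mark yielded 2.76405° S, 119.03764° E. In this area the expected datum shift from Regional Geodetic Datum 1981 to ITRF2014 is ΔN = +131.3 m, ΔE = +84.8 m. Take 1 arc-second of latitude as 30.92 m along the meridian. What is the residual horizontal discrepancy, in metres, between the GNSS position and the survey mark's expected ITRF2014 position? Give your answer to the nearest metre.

Observed coordinate differences: Δφ = +0.00095°, Δλ = +0.00064°.
Converting to metres (1° lat = 111312 m, cos φ = 0.998836): observed ΔN = 105.7 m, observed ΔE = 71.2 m.
Subtracting the expected shift leaves a residual of 105.7 − (131.3) = -25.6 m north and 71.2 − (84.8) = -13.6 m east.
Residual distance = √((-25.6)² + (-13.6)²) = 29.0 m.

29 m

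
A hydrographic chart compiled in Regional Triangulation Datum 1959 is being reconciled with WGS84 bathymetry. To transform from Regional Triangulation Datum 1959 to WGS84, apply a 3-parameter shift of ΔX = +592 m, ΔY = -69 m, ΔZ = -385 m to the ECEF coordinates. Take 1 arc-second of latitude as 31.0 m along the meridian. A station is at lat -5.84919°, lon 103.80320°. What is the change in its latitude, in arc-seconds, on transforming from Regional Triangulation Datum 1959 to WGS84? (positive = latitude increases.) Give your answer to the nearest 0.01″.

sin φ = -0.101910, cos φ = 0.994794, sin λ = 0.971121, cos λ = -0.238588.
North component: ΔN = −sin φ cos λ·ΔX − sin φ sin λ·ΔY + cos φ·ΔZ = −(-0.101910)(-0.238588)(592) − (-0.101910)(0.971121)(-69) + (0.994794)(-385) = -404.22 m.
1° of latitude spans 3600 × 31.00 = 111600 m, so Δφ = -404.22 / 111600 × 3600 = -13.039″.

Δφ = -13.04″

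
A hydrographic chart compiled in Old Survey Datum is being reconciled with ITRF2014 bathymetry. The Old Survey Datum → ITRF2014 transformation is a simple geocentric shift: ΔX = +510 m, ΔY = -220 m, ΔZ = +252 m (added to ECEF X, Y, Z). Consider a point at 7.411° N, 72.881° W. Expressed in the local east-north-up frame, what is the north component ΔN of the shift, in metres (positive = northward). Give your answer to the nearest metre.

ΔN = 203 m

The local north axis is (−sin φ cos λ, −sin φ sin λ, cos φ), giving ΔN = -19.364 − 27.120 + 249.895 = 203.41 m.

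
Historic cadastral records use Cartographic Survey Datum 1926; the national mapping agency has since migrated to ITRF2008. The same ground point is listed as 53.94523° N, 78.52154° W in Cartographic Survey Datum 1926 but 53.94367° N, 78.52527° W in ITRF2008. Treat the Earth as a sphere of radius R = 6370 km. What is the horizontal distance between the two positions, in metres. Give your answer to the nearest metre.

Δφ = 53.94367° − 53.94523° = -0.00156°; Δλ = -78.52527° − -78.52154° = -0.00373°.
1° along a meridian = πR/180 = 111177 m.
ΔN = Δφ × 111177 = -173.4 m; ΔE = Δλ × 111177 × cos(53.94523°) = -0.00373 × 111177 × 0.588558 = -244.1 m.
Distance = √(ΔE² + ΔN²) = √((-244.1)² + (-173.4)²) = 299.4 m.

299 m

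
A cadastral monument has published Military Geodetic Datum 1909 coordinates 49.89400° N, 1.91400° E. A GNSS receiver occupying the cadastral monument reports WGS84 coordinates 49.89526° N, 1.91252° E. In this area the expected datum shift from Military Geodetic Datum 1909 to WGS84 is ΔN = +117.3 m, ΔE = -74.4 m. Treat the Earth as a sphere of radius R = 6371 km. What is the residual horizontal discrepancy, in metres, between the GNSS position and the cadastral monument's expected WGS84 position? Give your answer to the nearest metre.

39 m

Observed coordinate differences: Δφ = +0.00126°, Δλ = -0.00148°.
Converting to metres (1° lat = 111195 m, cos φ = 0.644204): observed ΔN = 140.1 m, observed ΔE = -106.0 m.
Subtracting the expected shift leaves a residual of 140.1 − (117.3) = 22.8 m north and -106.0 − (-74.4) = -31.6 m east.
Residual distance = √(22.8² + (-31.6)²) = 39.0 m.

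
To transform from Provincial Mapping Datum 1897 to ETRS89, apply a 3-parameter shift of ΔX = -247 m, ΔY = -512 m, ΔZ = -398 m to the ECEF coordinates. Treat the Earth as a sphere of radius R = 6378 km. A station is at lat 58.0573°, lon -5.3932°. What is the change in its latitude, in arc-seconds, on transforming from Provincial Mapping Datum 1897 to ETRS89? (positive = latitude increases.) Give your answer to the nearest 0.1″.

sin φ = 0.848578, cos φ = 0.529071, sin λ = -0.093990, cos λ = 0.995573.
North component: ΔN = −sin φ cos λ·ΔX − sin φ sin λ·ΔY + cos φ·ΔZ = −(0.848578)(0.995573)(-247) − (0.848578)(-0.093990)(-512) + (0.529071)(-398) = -42.74 m.
1° of latitude spans πR/180 = 111317 m, so Δφ = -42.74 / 111317 × 3600 = -1.382″.

Δφ = -1.4″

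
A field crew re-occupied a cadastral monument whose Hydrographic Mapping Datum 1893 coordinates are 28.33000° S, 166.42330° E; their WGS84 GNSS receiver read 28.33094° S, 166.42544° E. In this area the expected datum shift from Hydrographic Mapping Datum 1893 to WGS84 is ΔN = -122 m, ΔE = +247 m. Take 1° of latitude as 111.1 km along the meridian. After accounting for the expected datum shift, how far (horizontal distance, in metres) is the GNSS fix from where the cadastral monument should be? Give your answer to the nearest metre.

42 m

Observed coordinate differences: Δφ = -0.00094°, Δλ = +0.00214°.
Converting to metres (1° lat = 111100 m, cos φ = 0.880229): observed ΔN = -104.4 m, observed ΔE = 209.3 m.
Subtracting the expected shift leaves a residual of -104.4 − (-122) = 17.6 m north and 209.3 − (247) = -37.7 m east.
Residual distance = √(17.6² + (-37.7)²) = 41.6 m.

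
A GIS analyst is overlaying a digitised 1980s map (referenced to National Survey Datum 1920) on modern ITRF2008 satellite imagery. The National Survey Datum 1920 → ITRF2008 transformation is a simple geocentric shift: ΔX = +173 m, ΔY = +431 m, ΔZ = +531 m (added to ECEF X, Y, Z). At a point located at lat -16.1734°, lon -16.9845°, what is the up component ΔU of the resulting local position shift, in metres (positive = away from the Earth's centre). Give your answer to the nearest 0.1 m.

At φ = -16.1734°, λ = -16.9845°: sin φ = -0.278545, cos φ = 0.960423, sin λ = -0.292113, cos λ = 0.956384.
ΔU = cos φ cos λ·ΔX + cos φ sin λ·ΔY + sin φ·ΔZ = (0.960423)(0.956384)(173) + (0.960423)(-0.292113)(431) + (-0.278545)(531) = -109.92 m.

ΔU = -109.9 m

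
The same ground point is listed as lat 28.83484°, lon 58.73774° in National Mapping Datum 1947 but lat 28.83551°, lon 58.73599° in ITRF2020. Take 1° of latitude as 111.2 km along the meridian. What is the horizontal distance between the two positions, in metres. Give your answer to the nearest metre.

Δφ = 28.83551° − 28.83484° = +0.00067°; Δλ = 58.73599° − 58.73774° = -0.00175°.
ΔN = Δφ × 111200 = 74.5 m; ΔE = Δλ × 111200 × cos(28.83484°) = -0.00175 × 111200 × 0.876014 = -170.5 m.
Distance = √(ΔE² + ΔN²) = √((-170.5)² + 74.5²) = 186.0 m.

186 m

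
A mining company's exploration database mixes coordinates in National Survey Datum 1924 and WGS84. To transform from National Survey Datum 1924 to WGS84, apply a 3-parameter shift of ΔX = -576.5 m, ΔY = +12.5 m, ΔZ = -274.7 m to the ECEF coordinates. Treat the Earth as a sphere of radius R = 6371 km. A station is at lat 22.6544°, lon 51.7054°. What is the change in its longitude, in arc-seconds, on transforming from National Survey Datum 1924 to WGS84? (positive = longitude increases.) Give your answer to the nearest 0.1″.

sin φ = 0.385172, cos φ = 0.922845, sin λ = 0.784835, cos λ = 0.619705.
East component: ΔE = −sin λ·ΔX + cos λ·ΔY = −(0.784835)(-576.5) + (0.619705)(12.5) = 460.20 m.
1° of latitude spans πR/180 = 111195 m; at latitude φ, 1° of longitude spans that × cos φ = 102615.7 m, so Δλ = 460.20 / 102615.7 × 3600 = 16.145″.

Δλ = 16.1″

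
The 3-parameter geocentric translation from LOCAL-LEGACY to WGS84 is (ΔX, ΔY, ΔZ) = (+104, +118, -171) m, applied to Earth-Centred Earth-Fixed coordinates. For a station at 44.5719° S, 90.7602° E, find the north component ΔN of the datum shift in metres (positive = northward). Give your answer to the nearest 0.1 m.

The local north axis is (−sin φ cos λ, −sin φ sin λ, cos φ), giving ΔN = -0.968 + 82.806 − 121.815 = -39.98 m.

ΔN = -40.0 m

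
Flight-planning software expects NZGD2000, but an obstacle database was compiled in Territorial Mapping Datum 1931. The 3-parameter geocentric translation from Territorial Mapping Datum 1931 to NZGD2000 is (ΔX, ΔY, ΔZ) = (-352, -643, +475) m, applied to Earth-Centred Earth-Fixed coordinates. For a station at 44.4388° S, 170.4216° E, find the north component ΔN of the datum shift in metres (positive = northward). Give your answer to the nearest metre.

The local north axis is (−sin φ cos λ, −sin φ sin λ, cos φ), giving ΔN = 243.016 − 74.911 + 339.149 = 507.25 m.

ΔN = 507 m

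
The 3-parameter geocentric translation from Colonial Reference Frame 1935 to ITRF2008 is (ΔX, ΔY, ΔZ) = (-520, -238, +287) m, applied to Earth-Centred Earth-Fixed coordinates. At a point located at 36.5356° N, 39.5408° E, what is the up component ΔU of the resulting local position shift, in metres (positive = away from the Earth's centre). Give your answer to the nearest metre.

ΔU = -273 m

At φ = 36.5356°, λ = 39.5408°: sin φ = 0.595322, cos φ = 0.803487, sin λ = 0.636628, cos λ = 0.771171.
ΔU = cos φ cos λ·ΔX + cos φ sin λ·ΔY + sin φ·ΔZ = (0.803487)(0.771171)(-520) + (0.803487)(0.636628)(-238) + (0.595322)(287) = -273.09 m.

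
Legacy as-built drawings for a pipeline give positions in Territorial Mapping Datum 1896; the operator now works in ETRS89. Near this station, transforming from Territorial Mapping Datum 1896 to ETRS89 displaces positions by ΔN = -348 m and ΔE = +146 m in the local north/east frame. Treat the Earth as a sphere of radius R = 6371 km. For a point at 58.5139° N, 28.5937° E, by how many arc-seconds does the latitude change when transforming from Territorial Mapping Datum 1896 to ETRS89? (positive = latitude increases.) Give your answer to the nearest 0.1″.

Δφ = -11.3″

On a sphere of radius R, 1 rad of latitude = R, so Δφ = ΔN / R = -348.0 / 6371000 = -5.4623e-05 rad = -11.267″.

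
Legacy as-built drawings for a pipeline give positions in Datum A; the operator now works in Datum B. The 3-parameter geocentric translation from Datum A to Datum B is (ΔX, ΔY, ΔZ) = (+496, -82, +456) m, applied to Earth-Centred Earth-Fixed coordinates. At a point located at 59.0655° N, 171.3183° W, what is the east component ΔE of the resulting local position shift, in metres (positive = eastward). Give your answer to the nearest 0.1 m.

The local east axis at (φ, λ) is (−sin λ, cos λ, 0), so ΔE = −sin(-171.3183°)·496 + cos(-171.3183°)·(-82) = 155.93 m.

ΔE = 155.9 m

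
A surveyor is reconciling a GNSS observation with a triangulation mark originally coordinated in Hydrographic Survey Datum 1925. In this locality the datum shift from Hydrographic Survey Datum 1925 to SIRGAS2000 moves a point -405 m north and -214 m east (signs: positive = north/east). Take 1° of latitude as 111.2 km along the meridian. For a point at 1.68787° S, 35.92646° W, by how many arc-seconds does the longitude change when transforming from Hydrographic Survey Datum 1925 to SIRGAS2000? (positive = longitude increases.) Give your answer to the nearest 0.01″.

At latitude -1.68787°, cos φ = 0.999566.
1° of longitude at this latitude = 111.2 × cos φ = 111.15 km, so Δλ = -214.0 / 111151.8 = -0.0019253° = -6.931″.

Δλ = -6.93″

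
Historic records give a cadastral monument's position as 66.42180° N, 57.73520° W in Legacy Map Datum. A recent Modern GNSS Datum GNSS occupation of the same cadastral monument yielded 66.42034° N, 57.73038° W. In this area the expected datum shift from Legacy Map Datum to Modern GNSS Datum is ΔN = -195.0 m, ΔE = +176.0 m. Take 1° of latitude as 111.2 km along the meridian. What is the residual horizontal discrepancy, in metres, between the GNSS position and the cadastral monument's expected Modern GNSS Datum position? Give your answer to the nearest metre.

50 m

Observed coordinate differences: Δφ = -0.00146°, Δλ = +0.00482°.
Converting to metres (1° lat = 111200 m, cos φ = 0.400000): observed ΔN = -162.4 m, observed ΔE = 214.4 m.
Subtracting the expected shift leaves a residual of -162.4 − (-195.0) = 32.6 m north and 214.4 − (176.0) = 38.4 m east.
Residual distance = √(32.6² + 38.4²) = 50.4 m.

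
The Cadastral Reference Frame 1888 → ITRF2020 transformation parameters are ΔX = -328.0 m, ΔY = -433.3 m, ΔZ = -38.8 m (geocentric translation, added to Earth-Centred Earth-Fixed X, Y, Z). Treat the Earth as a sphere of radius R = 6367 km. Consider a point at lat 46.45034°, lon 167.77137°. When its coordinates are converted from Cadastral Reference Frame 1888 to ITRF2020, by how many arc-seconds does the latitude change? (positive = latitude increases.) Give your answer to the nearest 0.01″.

Δφ = -6.24″

sin φ = 0.724777, cos φ = 0.688983, sin λ = 0.211813, cos λ = -0.977310.
North component: ΔN = −sin φ cos λ·ΔX − sin φ sin λ·ΔY + cos φ·ΔZ = −(0.724777)(-0.977310)(-328.0) − (0.724777)(0.211813)(-433.3) + (0.688983)(-38.8) = -192.55 m.
1° of latitude spans πR/180 = 111125 m, so Δφ = -192.55 / 111125 × 3600 = -6.238″.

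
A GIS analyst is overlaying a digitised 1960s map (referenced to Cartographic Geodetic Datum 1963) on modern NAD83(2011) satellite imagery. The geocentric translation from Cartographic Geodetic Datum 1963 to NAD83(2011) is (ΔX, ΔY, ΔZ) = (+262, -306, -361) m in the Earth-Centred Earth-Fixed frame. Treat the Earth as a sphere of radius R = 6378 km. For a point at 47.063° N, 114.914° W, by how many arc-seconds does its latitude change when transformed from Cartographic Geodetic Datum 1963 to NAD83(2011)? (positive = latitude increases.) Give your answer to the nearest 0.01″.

sin φ = 0.732103, cos φ = 0.681194, sin λ = -0.906941, cos λ = -0.421257.
North component: ΔN = −sin φ cos λ·ΔX − sin φ sin λ·ΔY + cos φ·ΔZ = −(0.732103)(-0.421257)(262) − (0.732103)(-0.906941)(-306) + (0.681194)(-361) = -368.29 m.
1° of latitude spans πR/180 = 111317 m, so Δφ = -368.29 / 111317 × 3600 = -11.910″.

Δφ = -11.91″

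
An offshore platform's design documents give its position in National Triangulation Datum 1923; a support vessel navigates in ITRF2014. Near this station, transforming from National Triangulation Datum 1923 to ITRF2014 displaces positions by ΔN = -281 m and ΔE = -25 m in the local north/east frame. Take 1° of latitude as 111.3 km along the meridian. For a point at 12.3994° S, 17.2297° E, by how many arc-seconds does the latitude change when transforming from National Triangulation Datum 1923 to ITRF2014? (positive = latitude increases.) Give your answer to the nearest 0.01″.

1° of latitude = 111.3 km, so Δφ = -281.0 / 111300 = -0.0025247° = -9.089″.

Δφ = -9.09″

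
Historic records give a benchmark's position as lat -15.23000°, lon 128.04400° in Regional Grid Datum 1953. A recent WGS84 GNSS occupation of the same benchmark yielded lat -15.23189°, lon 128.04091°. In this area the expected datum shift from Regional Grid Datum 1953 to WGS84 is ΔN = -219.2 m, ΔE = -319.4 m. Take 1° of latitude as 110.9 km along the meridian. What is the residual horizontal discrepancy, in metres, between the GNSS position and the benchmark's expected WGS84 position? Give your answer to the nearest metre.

Observed coordinate differences: Δφ = -0.00189°, Δλ = -0.00309°.
Converting to metres (1° lat = 110900 m, cos φ = 0.964879): observed ΔN = -209.6 m, observed ΔE = -330.6 m.
Subtracting the expected shift leaves a residual of -209.6 − (-219.2) = 9.6 m north and -330.6 − (-319.4) = -11.2 m east.
Residual distance = √(9.6² + (-11.2)²) = 14.8 m.

15 m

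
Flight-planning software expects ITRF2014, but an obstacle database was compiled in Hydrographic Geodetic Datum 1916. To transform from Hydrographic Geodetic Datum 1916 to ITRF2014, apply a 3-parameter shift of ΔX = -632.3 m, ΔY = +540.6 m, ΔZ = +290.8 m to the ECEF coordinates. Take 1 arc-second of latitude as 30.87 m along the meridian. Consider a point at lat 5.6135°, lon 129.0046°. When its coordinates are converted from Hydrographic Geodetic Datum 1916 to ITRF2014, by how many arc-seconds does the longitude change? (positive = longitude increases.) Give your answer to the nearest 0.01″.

Δλ = 4.92″

sin φ = 0.097817, cos φ = 0.995204, sin λ = 0.777095, cos λ = -0.629383.
East component: ΔE = −sin λ·ΔX + cos λ·ΔY = −(0.777095)(-632.3) + (-0.629383)(540.6) = 151.11 m.
1° of latitude spans 3600 × 30.87 = 111132 m; at latitude φ, 1° of longitude spans that × cos φ = 110599.1 m, so Δλ = 151.11 / 110599.1 × 3600 = 4.919″.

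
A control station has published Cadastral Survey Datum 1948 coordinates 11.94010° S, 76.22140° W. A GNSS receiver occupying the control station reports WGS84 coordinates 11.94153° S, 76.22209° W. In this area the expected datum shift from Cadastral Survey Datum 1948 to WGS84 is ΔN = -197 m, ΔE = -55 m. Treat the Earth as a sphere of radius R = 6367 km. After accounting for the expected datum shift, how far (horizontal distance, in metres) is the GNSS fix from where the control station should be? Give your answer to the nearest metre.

Observed coordinate differences: Δφ = -0.00143°, Δλ = -0.00069°.
Converting to metres (1° lat = 111125 m, cos φ = 0.978364): observed ΔN = -158.9 m, observed ΔE = -75.0 m.
Subtracting the expected shift leaves a residual of -158.9 − (-197) = 38.1 m north and -75.0 − (-55) = -20.0 m east.
Residual distance = √(38.1² + (-20.0)²) = 43.0 m.

43 m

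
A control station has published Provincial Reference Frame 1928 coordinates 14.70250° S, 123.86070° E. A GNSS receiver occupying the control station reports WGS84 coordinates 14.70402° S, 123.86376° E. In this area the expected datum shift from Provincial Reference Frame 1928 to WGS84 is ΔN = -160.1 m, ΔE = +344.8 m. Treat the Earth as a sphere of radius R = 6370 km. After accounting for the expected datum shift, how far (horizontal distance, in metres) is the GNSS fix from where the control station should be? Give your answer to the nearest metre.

18 m

Observed coordinate differences: Δφ = -0.00152°, Δλ = +0.00306°.
Converting to metres (1° lat = 111177 m, cos φ = 0.967257): observed ΔN = -169.0 m, observed ΔE = 329.1 m.
Subtracting the expected shift leaves a residual of -169.0 − (-160.1) = -8.9 m north and 329.1 − (344.8) = -15.7 m east.
Residual distance = √((-8.9)² + (-15.7)²) = 18.1 m.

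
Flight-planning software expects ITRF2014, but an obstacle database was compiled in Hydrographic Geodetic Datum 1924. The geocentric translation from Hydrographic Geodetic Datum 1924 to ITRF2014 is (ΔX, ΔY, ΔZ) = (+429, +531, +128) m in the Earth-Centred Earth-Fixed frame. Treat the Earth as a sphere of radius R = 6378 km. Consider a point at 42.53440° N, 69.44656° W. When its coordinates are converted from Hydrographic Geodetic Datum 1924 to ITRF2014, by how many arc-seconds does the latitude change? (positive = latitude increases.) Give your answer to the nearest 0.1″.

Δφ = 10.6″

sin φ = 0.676033, cos φ = 0.736872, sin λ = -0.936345, cos λ = 0.351081.
North component: ΔN = −sin φ cos λ·ΔX − sin φ sin λ·ΔY + cos φ·ΔZ = −(0.676033)(0.351081)(429) − (0.676033)(-0.936345)(531) + (0.736872)(128) = 328.62 m.
1° of latitude spans πR/180 = 111317 m, so Δφ = 328.62 / 111317 × 3600 = 10.628″.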